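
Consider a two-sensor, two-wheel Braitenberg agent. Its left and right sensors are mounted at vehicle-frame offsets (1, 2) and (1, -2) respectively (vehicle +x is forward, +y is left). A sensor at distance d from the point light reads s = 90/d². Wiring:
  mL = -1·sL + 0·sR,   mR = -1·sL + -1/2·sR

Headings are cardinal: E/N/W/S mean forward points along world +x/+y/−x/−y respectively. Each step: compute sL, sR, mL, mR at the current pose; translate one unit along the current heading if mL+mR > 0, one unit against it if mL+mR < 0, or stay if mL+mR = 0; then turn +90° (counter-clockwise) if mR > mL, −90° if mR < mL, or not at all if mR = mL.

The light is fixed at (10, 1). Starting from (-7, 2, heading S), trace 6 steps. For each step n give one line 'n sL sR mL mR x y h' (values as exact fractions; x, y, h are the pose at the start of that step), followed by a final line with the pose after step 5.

n=0: pose=(-7,2,S); sL=2/5, sR=90/361; mL=-2/5, mR=-947/1805; mL+mR=-1669/1805 → advance -1; mR−mL=-45/361 → turn -1·90°
n=1: pose=(-7,3,W); sL=5/18, sR=9/34; mL=-5/18, mR=-251/612; mL+mR=-421/612 → advance -1; mR−mL=-9/68 → turn -1·90°
n=2: pose=(-6,3,N); sL=10/37, sR=18/41; mL=-10/37, mR=-743/1517; mL+mR=-1153/1517 → advance -1; mR−mL=-9/41 → turn -1·90°
n=3: pose=(-6,2,E); sL=5/13, sR=45/113; mL=-5/13, mR=-1715/2938; mL+mR=-2845/2938 → advance -1; mR−mL=-45/226 → turn -1·90°
n=4: pose=(-7,2,S); sL=2/5, sR=90/361; mL=-2/5, mR=-947/1805; mL+mR=-1669/1805 → advance -1; mR−mL=-45/361 → turn -1·90°
n=5: pose=(-7,3,W); sL=5/18, sR=9/34; mL=-5/18, mR=-251/612; mL+mR=-421/612 → advance -1; mR−mL=-9/68 → turn -1·90°

0 2/5 90/361 -2/5 -947/1805 -7 2 S
1 5/18 9/34 -5/18 -251/612 -7 3 W
2 10/37 18/41 -10/37 -743/1517 -6 3 N
3 5/13 45/113 -5/13 -1715/2938 -6 2 E
4 2/5 90/361 -2/5 -947/1805 -7 2 S
5 5/18 9/34 -5/18 -251/612 -7 3 W
final -6 3 N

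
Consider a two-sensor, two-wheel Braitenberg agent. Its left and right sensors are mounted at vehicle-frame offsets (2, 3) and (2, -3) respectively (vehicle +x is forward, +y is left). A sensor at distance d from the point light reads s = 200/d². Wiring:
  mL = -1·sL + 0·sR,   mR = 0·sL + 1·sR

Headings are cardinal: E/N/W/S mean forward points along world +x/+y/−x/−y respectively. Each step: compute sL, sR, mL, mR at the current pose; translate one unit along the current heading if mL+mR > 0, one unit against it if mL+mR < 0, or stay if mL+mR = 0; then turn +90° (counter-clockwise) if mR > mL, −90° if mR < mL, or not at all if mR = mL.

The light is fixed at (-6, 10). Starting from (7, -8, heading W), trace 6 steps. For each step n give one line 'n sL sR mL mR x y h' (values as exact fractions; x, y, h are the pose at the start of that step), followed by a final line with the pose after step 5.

n=0: pose=(7,-8,W); sL=100/281, sR=100/173; mL=-100/281, mR=100/173; mL+mR=10800/48613 → advance +1; mR−mL=45400/48613 → turn +1·90°
n=1: pose=(6,-8,S); sL=8/25, sR=200/481; mL=-8/25, mR=200/481; mL+mR=1152/12025 → advance +1; mR−mL=8848/12025 → turn +1·90°
n=2: pose=(6,-9,E); sL=50/113, sR=5/17; mL=-50/113, mR=5/17; mL+mR=-285/1921 → advance -1; mR−mL=1415/1921 → turn +1·90°
n=3: pose=(5,-9,N); sL=200/353, sR=40/97; mL=-200/353, mR=40/97; mL+mR=-5280/34241 → advance -1; mR−mL=33520/34241 → turn +1·90°
n=4: pose=(5,-10,W); sL=20/61, sR=20/37; mL=-20/61, mR=20/37; mL+mR=480/2257 → advance +1; mR−mL=1960/2257 → turn +1·90°
n=5: pose=(4,-10,S); sL=200/653, sR=200/533; mL=-200/653, mR=200/533; mL+mR=24000/348049 → advance +1; mR−mL=237200/348049 → turn +1·90°

0 100/281 100/173 -100/281 100/173 7 -8 W
1 8/25 200/481 -8/25 200/481 6 -8 S
2 50/113 5/17 -50/113 5/17 6 -9 E
3 200/353 40/97 -200/353 40/97 5 -9 N
4 20/61 20/37 -20/61 20/37 5 -10 W
5 200/653 200/533 -200/653 200/533 4 -10 S
final 4 -11 E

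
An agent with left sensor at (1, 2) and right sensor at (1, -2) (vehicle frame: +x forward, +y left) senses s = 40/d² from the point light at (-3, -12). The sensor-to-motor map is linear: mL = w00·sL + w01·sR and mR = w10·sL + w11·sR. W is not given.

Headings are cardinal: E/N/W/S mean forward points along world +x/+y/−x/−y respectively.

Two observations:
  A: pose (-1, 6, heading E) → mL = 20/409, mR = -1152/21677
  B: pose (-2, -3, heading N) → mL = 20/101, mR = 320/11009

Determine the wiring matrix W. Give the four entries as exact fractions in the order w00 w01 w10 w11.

1/2 0 1 -1

obs A: pose=(-1,6,E) → sL=40/409, sR=8/53, mL=20/409, mR=-1152/21677
obs B: pose=(-2,-3,N) → sL=40/101, sR=40/109, mL=20/101, mR=320/11009
sensor matrix S = [[40/409, 8/53], [40/101, 40/109]]; det S = -5701120/238642093
solve [mL_A; mL_B] = S·[w00; w01] and [mR_A; mR_B] = S·[w10; w11]:
  w00 = 1/2, w01 = 0, w10 = 1, w11 = -1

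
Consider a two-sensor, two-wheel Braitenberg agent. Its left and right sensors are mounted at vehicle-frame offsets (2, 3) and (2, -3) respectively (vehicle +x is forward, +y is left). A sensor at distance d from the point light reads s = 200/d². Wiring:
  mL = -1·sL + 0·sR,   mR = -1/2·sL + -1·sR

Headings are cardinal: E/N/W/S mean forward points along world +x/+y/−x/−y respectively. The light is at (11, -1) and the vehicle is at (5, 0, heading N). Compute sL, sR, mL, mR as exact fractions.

left sensor world pos  = (2, 2); dL² = 90
right sensor world pos = (8, 2); dR² = 18
sL = 200/90 = 20/9
sR = 200/18 = 100/9
mL = -1·sL + 0·sR = -20/9
mR = -1/2·sL + -1·sR = -110/9

20/9 100/9 -20/9 -110/9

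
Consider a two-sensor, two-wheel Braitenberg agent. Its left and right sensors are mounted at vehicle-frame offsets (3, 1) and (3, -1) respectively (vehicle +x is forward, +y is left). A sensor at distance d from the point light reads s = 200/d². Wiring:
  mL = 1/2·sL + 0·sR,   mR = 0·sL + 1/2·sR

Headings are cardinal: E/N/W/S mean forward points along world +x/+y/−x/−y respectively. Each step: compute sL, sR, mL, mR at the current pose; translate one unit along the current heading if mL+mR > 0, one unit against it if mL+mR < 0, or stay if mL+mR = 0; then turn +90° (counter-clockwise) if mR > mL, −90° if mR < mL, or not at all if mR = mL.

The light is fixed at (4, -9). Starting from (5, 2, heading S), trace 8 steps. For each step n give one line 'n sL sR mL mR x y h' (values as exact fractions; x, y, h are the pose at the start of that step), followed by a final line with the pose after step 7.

0 50/17 25/8 25/17 25/16 5 2 S
1 200/137 200/97 100/137 100/97 5 1 E
2 20/17 100/89 10/17 50/89 6 1 N
3 200/169 8/5 100/169 4/5 6 2 E
4 1 50/53 1/2 25/53 7 2 N
5 40/41 200/157 20/41 100/157 7 3 E
6 100/117 4/5 50/117 2/5 8 3 N
7 40/49 200/193 20/49 100/193 8 4 E
final 9 4 N

n=0: pose=(5,2,S); sL=50/17, sR=25/8; mL=25/17, mR=25/16; mL+mR=825/272 → advance +1; mR−mL=25/272 → turn +1·90°
n=1: pose=(5,1,E); sL=200/137, sR=200/97; mL=100/137, mR=100/97; mL+mR=23400/13289 → advance +1; mR−mL=4000/13289 → turn +1·90°
n=2: pose=(6,1,N); sL=20/17, sR=100/89; mL=10/17, mR=50/89; mL+mR=1740/1513 → advance +1; mR−mL=-40/1513 → turn -1·90°
n=3: pose=(6,2,E); sL=200/169, sR=8/5; mL=100/169, mR=4/5; mL+mR=1176/845 → advance +1; mR−mL=176/845 → turn +1·90°
n=4: pose=(7,2,N); sL=1, sR=50/53; mL=1/2, mR=25/53; mL+mR=103/106 → advance +1; mR−mL=-3/106 → turn -1·90°
n=5: pose=(7,3,E); sL=40/41, sR=200/157; mL=20/41, mR=100/157; mL+mR=7240/6437 → advance +1; mR−mL=960/6437 → turn +1·90°
n=6: pose=(8,3,N); sL=100/117, sR=4/5; mL=50/117, mR=2/5; mL+mR=484/585 → advance +1; mR−mL=-16/585 → turn -1·90°
n=7: pose=(8,4,E); sL=40/49, sR=200/193; mL=20/49, mR=100/193; mL+mR=8760/9457 → advance +1; mR−mL=1040/9457 → turn +1·90°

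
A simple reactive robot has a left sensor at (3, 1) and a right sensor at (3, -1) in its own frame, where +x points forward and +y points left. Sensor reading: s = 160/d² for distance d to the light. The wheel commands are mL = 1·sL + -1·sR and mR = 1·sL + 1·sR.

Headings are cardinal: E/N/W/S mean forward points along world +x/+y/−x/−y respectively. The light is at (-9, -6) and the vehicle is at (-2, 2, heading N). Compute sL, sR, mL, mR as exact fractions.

160/157 32/37 896/5809 10944/5809

left sensor world pos  = (-3, 5); dL² = 157
right sensor world pos = (-1, 5); dR² = 185
sL = 160/157 = 160/157
sR = 160/185 = 32/37
mL = 1·sL + -1·sR = 896/5809
mR = 1·sL + 1·sR = 10944/5809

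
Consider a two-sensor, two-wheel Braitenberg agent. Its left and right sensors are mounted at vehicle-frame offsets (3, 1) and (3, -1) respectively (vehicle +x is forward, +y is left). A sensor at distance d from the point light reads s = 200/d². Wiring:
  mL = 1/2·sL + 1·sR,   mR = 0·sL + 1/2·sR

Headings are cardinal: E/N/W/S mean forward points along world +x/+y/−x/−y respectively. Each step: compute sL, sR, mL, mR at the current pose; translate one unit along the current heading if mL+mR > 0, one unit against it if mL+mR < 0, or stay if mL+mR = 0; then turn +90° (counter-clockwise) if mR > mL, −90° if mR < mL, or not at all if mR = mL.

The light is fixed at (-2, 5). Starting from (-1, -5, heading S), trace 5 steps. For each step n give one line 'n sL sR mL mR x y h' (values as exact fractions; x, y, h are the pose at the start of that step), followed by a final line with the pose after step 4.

0 200/173 200/169 51500/29237 100/169 -1 -5 S
1 50/37 25/13 1250/481 25/26 -1 -6 W
2 40/13 40/13 60/13 20/13 -2 -6 N
3 20/9 20/13 310/117 10/13 -2 -5 E
4 200/173 200/169 51500/29237 100/169 -1 -5 S
final -1 -6 W

n=0: pose=(-1,-5,S); sL=200/173, sR=200/169; mL=51500/29237, mR=100/169; mL+mR=68800/29237 → advance +1; mR−mL=-34200/29237 → turn -1·90°
n=1: pose=(-1,-6,W); sL=50/37, sR=25/13; mL=1250/481, mR=25/26; mL+mR=3425/962 → advance +1; mR−mL=-1575/962 → turn -1·90°
n=2: pose=(-2,-6,N); sL=40/13, sR=40/13; mL=60/13, mR=20/13; mL+mR=80/13 → advance +1; mR−mL=-40/13 → turn -1·90°
n=3: pose=(-2,-5,E); sL=20/9, sR=20/13; mL=310/117, mR=10/13; mL+mR=400/117 → advance +1; mR−mL=-220/117 → turn -1·90°
n=4: pose=(-1,-5,S); sL=200/173, sR=200/169; mL=51500/29237, mR=100/169; mL+mR=68800/29237 → advance +1; mR−mL=-34200/29237 → turn -1·90°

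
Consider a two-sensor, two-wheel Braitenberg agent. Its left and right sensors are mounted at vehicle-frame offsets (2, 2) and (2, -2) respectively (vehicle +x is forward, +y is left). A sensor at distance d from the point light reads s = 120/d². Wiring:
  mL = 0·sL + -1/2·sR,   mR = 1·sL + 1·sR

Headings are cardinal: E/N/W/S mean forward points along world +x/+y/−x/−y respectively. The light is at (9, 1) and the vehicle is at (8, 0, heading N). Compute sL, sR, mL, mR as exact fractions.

12 60 -30 72

left sensor world pos  = (6, 2); dL² = 10
right sensor world pos = (10, 2); dR² = 2
sL = 120/10 = 12
sR = 120/2 = 60
mL = 0·sL + -1/2·sR = -30
mR = 1·sL + 1·sR = 72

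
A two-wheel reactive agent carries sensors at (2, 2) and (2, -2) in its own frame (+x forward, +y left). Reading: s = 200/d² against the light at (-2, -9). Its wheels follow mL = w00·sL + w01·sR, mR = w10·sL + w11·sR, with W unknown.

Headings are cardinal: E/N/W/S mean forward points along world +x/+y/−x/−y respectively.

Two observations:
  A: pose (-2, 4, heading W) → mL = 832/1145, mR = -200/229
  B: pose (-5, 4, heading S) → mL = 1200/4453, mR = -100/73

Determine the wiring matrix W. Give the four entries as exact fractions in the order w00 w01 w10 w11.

obs A: pose=(-2,4,W) → sL=8/5, sR=200/229, mL=832/1145, mR=-200/229
obs B: pose=(-5,4,S) → sL=100/61, sR=100/73, mL=1200/4453, mR=-100/73
sensor matrix S = [[8/5, 200/229], [100/61, 100/73]]; det S = 775040/1019737
solve [mL_A; mL_B] = S·[w00; w01] and [mR_A; mR_B] = S·[w10; w11]:
  w00 = 1, w01 = -1, w10 = 0, w11 = -1

1 -1 0 -1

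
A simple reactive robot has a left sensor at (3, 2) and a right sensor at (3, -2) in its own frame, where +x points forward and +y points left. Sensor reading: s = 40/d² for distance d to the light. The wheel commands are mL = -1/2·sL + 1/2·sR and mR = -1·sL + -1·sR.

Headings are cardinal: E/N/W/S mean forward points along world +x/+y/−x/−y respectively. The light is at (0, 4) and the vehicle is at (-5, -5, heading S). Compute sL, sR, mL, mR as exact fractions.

40/153 40/193 -800/29529 -13840/29529

left sensor world pos  = (-3, -8); dL² = 153
right sensor world pos = (-7, -8); dR² = 193
sL = 40/153 = 40/153
sR = 40/193 = 40/193
mL = -1/2·sL + 1/2·sR = -800/29529
mR = -1·sL + -1·sR = -13840/29529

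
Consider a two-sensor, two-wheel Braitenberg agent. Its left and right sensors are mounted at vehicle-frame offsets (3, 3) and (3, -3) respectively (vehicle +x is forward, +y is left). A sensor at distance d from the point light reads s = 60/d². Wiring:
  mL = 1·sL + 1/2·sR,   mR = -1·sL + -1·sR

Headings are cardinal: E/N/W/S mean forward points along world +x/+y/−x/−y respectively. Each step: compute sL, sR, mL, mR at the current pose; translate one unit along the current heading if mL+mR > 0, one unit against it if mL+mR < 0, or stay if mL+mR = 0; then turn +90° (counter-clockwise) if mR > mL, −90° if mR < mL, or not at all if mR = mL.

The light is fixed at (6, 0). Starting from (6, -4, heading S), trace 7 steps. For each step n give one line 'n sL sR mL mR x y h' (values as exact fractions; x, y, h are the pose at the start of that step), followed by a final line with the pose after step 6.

0 30/29 30/29 45/29 -60/29 6 -4 S
1 4/3 20/3 14/3 -8 6 -3 W
2 15 15/4 135/8 -75/4 7 -3 N
3 60/17 12/13 882/221 -984/221 7 -4 E
4 30/29 30/29 45/29 -60/29 6 -4 S
5 4/3 20/3 14/3 -8 6 -3 W
6 15 15/4 135/8 -75/4 7 -3 N
final 7 -4 E

n=0: pose=(6,-4,S); sL=30/29, sR=30/29; mL=45/29, mR=-60/29; mL+mR=-15/29 → advance -1; mR−mL=-105/29 → turn -1·90°
n=1: pose=(6,-3,W); sL=4/3, sR=20/3; mL=14/3, mR=-8; mL+mR=-10/3 → advance -1; mR−mL=-38/3 → turn -1·90°
n=2: pose=(7,-3,N); sL=15, sR=15/4; mL=135/8, mR=-75/4; mL+mR=-15/8 → advance -1; mR−mL=-285/8 → turn -1·90°
n=3: pose=(7,-4,E); sL=60/17, sR=12/13; mL=882/221, mR=-984/221; mL+mR=-6/13 → advance -1; mR−mL=-1866/221 → turn -1·90°
n=4: pose=(6,-4,S); sL=30/29, sR=30/29; mL=45/29, mR=-60/29; mL+mR=-15/29 → advance -1; mR−mL=-105/29 → turn -1·90°
n=5: pose=(6,-3,W); sL=4/3, sR=20/3; mL=14/3, mR=-8; mL+mR=-10/3 → advance -1; mR−mL=-38/3 → turn -1·90°
n=6: pose=(7,-3,N); sL=15, sR=15/4; mL=135/8, mR=-75/4; mL+mR=-15/8 → advance -1; mR−mL=-285/8 → turn -1·90°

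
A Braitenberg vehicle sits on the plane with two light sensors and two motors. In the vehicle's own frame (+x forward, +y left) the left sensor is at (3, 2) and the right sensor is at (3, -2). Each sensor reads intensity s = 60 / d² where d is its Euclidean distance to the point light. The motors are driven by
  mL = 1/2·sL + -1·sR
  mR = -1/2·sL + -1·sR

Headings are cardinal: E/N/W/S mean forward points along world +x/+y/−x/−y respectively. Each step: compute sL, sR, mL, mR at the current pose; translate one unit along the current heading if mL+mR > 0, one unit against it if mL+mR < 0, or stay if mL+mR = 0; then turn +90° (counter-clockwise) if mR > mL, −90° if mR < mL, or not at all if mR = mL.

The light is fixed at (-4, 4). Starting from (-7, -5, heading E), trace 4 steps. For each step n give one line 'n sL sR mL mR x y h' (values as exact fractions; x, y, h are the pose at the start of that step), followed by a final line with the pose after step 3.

n=0: pose=(-7,-5,E); sL=60/49, sR=60/121; mL=690/5929, mR=-6570/5929; mL+mR=-120/121 → advance -1; mR−mL=-60/49 → turn -1·90°
n=1: pose=(-8,-5,S); sL=15/37, sR=1/3; mL=-29/222, mR=-119/222; mL+mR=-2/3 → advance -1; mR−mL=-15/37 → turn -1·90°
n=2: pose=(-8,-4,W); sL=60/149, sR=12/17; mL=-1278/2533, mR=-2298/2533; mL+mR=-24/17 → advance -1; mR−mL=-60/149 → turn -1·90°
n=3: pose=(-7,-4,N); sL=6/5, sR=30/13; mL=-111/65, mR=-189/65; mL+mR=-60/13 → advance -1; mR−mL=-6/5 → turn -1·90°

0 60/49 60/121 690/5929 -6570/5929 -7 -5 E
1 15/37 1/3 -29/222 -119/222 -8 -5 S
2 60/149 12/17 -1278/2533 -2298/2533 -8 -4 W
3 6/5 30/13 -111/65 -189/65 -7 -4 N
final -7 -5 E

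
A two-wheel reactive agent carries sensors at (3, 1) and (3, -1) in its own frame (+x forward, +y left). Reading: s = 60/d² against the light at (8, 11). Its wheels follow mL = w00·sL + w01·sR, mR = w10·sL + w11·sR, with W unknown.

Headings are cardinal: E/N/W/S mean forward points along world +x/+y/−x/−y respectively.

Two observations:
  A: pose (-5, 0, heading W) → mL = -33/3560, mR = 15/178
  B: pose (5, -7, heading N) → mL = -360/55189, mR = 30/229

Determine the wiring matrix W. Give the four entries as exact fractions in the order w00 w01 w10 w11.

obs A: pose=(-5,0,W) → sL=3/20, sR=15/89, mL=-33/3560, mR=15/178
obs B: pose=(5,-7,N) → sL=60/241, sR=60/229, mL=-360/55189, mR=30/229
sensor matrix S = [[3/20, 15/89], [60/241, 60/229]]; det S = -13059/4911821
solve [mL_A; mL_B] = S·[w00; w01] and [mR_A; mR_B] = S·[w10; w11]:
  w00 = 1/2, w01 = -1/2, w10 = 0, w11 = 1/2

1/2 -1/2 0 1/2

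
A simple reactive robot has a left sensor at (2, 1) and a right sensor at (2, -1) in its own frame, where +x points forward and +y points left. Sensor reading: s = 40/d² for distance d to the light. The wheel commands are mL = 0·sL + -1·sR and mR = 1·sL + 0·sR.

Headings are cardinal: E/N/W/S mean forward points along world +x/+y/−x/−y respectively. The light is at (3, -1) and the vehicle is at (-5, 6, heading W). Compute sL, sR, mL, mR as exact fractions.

left sensor world pos  = (-7, 5); dL² = 136
right sensor world pos = (-7, 7); dR² = 164
sL = 40/136 = 5/17
sR = 40/164 = 10/41
mL = 0·sL + -1·sR = -10/41
mR = 1·sL + 0·sR = 5/17

5/17 10/41 -10/41 5/17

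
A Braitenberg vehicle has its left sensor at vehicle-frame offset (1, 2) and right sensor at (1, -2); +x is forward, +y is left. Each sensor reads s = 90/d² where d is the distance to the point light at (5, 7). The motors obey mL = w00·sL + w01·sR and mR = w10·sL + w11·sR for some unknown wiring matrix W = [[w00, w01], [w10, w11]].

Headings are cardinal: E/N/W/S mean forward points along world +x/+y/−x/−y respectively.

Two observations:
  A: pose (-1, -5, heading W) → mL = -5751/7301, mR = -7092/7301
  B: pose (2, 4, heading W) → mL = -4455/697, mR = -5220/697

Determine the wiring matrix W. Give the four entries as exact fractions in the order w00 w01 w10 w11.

obs A: pose=(-1,-5,W) → sL=18/49, sR=90/149, mL=-5751/7301, mR=-7092/7301
obs B: pose=(2,4,W) → sL=90/41, sR=90/17, mL=-4455/697, mR=-5220/697
sensor matrix S = [[18/49, 90/149], [90/41, 90/17]]; det S = 3149280/5088797
solve [mL_A; mL_B] = S·[w00; w01] and [mR_A; mR_B] = S·[w10; w11]:
  w00 = -1/2, w01 = -1, w10 = -1, w11 = -1

-1/2 -1 -1 -1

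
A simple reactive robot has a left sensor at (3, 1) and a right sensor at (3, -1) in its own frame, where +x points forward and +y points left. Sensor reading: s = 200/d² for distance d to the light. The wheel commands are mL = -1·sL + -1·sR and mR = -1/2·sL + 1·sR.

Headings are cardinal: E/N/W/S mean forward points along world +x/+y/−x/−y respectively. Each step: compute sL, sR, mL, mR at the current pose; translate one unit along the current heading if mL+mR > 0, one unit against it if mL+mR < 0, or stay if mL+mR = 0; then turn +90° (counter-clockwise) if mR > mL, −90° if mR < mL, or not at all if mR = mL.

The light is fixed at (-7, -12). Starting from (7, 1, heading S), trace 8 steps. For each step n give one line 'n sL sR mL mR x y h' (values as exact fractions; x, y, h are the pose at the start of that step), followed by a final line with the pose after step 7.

0 8/13 200/269 -4752/3497 1524/3497 7 1 S
1 100/257 100/229 -48600/58853 14250/58853 7 2 E
2 200/433 40/97 -36720/42001 7620/42001 6 2 N
3 50/61 25/37 -3375/2257 600/2257 6 1 W
4 8/13 200/269 -4752/3497 1524/3497 7 1 S
5 100/257 100/229 -48600/58853 14250/58853 7 2 E
6 200/433 40/97 -36720/42001 7620/42001 6 2 N
7 50/61 25/37 -3375/2257 600/2257 6 1 W
final 7 1 S

n=0: pose=(7,1,S); sL=8/13, sR=200/269; mL=-4752/3497, mR=1524/3497; mL+mR=-12/13 → advance -1; mR−mL=6276/3497 → turn +1·90°
n=1: pose=(7,2,E); sL=100/257, sR=100/229; mL=-48600/58853, mR=14250/58853; mL+mR=-150/257 → advance -1; mR−mL=62850/58853 → turn +1·90°
n=2: pose=(6,2,N); sL=200/433, sR=40/97; mL=-36720/42001, mR=7620/42001; mL+mR=-300/433 → advance -1; mR−mL=44340/42001 → turn +1·90°
n=3: pose=(6,1,W); sL=50/61, sR=25/37; mL=-3375/2257, mR=600/2257; mL+mR=-75/61 → advance -1; mR−mL=3975/2257 → turn +1·90°
n=4: pose=(7,1,S); sL=8/13, sR=200/269; mL=-4752/3497, mR=1524/3497; mL+mR=-12/13 → advance -1; mR−mL=6276/3497 → turn +1·90°
n=5: pose=(7,2,E); sL=100/257, sR=100/229; mL=-48600/58853, mR=14250/58853; mL+mR=-150/257 → advance -1; mR−mL=62850/58853 → turn +1·90°
n=6: pose=(6,2,N); sL=200/433, sR=40/97; mL=-36720/42001, mR=7620/42001; mL+mR=-300/433 → advance -1; mR−mL=44340/42001 → turn +1·90°
n=7: pose=(6,1,W); sL=50/61, sR=25/37; mL=-3375/2257, mR=600/2257; mL+mR=-75/61 → advance -1; mR−mL=3975/2257 → turn +1·90°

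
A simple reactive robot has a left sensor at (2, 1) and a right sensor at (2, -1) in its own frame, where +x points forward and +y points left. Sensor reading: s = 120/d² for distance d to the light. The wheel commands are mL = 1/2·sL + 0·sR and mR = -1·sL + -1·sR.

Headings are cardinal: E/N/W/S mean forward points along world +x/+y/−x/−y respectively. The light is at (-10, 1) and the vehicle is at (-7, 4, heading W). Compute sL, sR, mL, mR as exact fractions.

left sensor world pos  = (-9, 3); dL² = 5
right sensor world pos = (-9, 5); dR² = 17
sL = 120/5 = 24
sR = 120/17 = 120/17
mL = 1/2·sL + 0·sR = 12
mR = -1·sL + -1·sR = -528/17

24 120/17 12 -528/17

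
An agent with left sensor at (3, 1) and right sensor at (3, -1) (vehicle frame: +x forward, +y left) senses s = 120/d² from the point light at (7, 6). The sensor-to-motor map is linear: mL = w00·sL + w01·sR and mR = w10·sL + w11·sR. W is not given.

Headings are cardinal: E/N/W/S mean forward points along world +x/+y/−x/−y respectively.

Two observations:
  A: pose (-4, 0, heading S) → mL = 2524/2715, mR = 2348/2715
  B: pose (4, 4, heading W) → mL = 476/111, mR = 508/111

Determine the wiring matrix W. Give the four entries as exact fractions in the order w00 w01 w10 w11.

obs A: pose=(-4,0,S) → sL=120/181, sR=8/15, mL=2524/2715, mR=2348/2715
obs B: pose=(4,4,W) → sL=8/3, sR=120/37, mL=476/111, mR=508/111
sensor matrix S = [[120/181, 8/15], [8/3, 120/37]]; det S = 219392/301365
solve [mL_A; mL_B] = S·[w00; w01] and [mR_A; mR_B] = S·[w10; w11]:
  w00 = 1, w01 = 1/2, w10 = 1/2, w11 = 1

1 1/2 1/2 1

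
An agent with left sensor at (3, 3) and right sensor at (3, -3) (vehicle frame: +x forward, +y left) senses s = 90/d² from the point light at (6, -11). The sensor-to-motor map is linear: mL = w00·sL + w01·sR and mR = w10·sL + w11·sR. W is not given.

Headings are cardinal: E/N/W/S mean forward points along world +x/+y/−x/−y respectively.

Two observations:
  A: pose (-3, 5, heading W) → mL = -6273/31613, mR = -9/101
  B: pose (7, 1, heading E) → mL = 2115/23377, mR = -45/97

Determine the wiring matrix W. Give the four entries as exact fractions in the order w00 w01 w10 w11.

obs A: pose=(-3,5,W) → sL=90/313, sR=18/101, mL=-6273/31613, mR=-9/101
obs B: pose=(7,1,E) → sL=90/241, sR=90/97, mL=2115/23377, mR=-45/97
sensor matrix S = [[90/313, 18/101], [90/241, 90/97]]; det S = 147977280/739017101
solve [mL_A; mL_B] = S·[w00; w01] and [mR_A; mR_B] = S·[w10; w11]:
  w00 = -1, w01 = 1/2, w10 = 0, w11 = -1/2

-1 1/2 0 -1/2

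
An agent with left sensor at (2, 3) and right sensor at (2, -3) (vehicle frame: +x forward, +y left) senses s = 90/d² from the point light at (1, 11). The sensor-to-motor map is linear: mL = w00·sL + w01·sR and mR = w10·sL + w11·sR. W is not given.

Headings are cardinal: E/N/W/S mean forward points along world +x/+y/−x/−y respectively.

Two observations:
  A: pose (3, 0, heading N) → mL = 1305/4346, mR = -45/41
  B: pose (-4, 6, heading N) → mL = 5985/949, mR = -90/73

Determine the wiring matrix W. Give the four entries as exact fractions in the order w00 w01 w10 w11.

-1/2 1 -1 0

obs A: pose=(3,0,N) → sL=45/41, sR=45/53, mL=1305/4346, mR=-45/41
obs B: pose=(-4,6,N) → sL=90/73, sR=90/13, mL=5985/949, mR=-90/73
sensor matrix S = [[45/41, 45/53], [90/73, 90/13]]; det S = 13510800/2062177
solve [mL_A; mL_B] = S·[w00; w01] and [mR_A; mR_B] = S·[w10; w11]:
  w00 = -1/2, w01 = 1, w10 = -1, w11 = 0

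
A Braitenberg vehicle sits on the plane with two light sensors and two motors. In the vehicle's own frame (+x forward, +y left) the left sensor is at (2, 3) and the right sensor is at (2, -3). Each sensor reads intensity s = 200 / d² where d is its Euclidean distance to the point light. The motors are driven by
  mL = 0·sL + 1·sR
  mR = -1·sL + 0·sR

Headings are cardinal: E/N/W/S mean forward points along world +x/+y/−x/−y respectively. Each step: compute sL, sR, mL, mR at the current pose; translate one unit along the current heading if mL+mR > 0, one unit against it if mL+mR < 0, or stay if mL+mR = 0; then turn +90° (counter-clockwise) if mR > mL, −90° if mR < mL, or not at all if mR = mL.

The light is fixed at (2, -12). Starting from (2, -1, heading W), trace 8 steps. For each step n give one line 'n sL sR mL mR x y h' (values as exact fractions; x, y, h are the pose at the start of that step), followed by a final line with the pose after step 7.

n=0: pose=(2,-1,W); sL=50/17, sR=1; mL=1, mR=-50/17; mL+mR=-33/17 → advance -1; mR−mL=-67/17 → turn -1·90°
n=1: pose=(3,-1,N); sL=200/173, sR=40/37; mL=40/37, mR=-200/173; mL+mR=-480/6401 → advance -1; mR−mL=-14320/6401 → turn -1·90°
n=2: pose=(3,-2,E); sL=100/89, sR=100/29; mL=100/29, mR=-100/89; mL+mR=6000/2581 → advance +1; mR−mL=-11800/2581 → turn -1·90°
n=3: pose=(4,-2,S); sL=200/89, sR=40/13; mL=40/13, mR=-200/89; mL+mR=960/1157 → advance +1; mR−mL=-6160/1157 → turn -1·90°
n=4: pose=(4,-3,W); sL=50/9, sR=25/18; mL=25/18, mR=-50/9; mL+mR=-25/6 → advance -1; mR−mL=-125/18 → turn -1·90°
n=5: pose=(5,-3,N); sL=200/121, sR=200/157; mL=200/157, mR=-200/121; mL+mR=-7200/18997 → advance -1; mR−mL=-55600/18997 → turn -1·90°
n=6: pose=(5,-4,E); sL=100/73, sR=4; mL=4, mR=-100/73; mL+mR=192/73 → advance +1; mR−mL=-392/73 → turn -1·90°
n=7: pose=(6,-4,S); sL=40/17, sR=200/37; mL=200/37, mR=-40/17; mL+mR=1920/629 → advance +1; mR−mL=-4880/629 → turn -1·90°

0 50/17 1 1 -50/17 2 -1 W
1 200/173 40/37 40/37 -200/173 3 -1 N
2 100/89 100/29 100/29 -100/89 3 -2 E
3 200/89 40/13 40/13 -200/89 4 -2 S
4 50/9 25/18 25/18 -50/9 4 -3 W
5 200/121 200/157 200/157 -200/121 5 -3 N
6 100/73 4 4 -100/73 5 -4 E
7 40/17 200/37 200/37 -40/17 6 -4 S
final 6 -5 W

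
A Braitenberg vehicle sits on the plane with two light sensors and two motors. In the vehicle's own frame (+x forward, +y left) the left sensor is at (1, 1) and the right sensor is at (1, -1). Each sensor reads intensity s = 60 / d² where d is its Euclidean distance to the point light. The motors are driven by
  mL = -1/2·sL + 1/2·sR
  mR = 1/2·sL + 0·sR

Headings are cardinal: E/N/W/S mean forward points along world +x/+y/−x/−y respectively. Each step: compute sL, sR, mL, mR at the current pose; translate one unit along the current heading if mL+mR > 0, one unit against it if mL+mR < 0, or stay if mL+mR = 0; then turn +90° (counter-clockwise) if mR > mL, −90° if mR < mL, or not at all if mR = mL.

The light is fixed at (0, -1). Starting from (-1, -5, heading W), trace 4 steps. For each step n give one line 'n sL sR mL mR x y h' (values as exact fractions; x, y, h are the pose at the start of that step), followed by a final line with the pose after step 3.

0 60/29 60/13 480/377 30/29 -1 -5 W
1 10/3 6 4/3 5/3 -2 -5 N
2 12/5 60/13 72/65 6/5 -2 -4 W
3 3 15/8 -9/16 3/2 -3 -4 S
final -3 -5 E

n=0: pose=(-1,-5,W); sL=60/29, sR=60/13; mL=480/377, mR=30/29; mL+mR=30/13 → advance +1; mR−mL=-90/377 → turn -1·90°
n=1: pose=(-2,-5,N); sL=10/3, sR=6; mL=4/3, mR=5/3; mL+mR=3 → advance +1; mR−mL=1/3 → turn +1·90°
n=2: pose=(-2,-4,W); sL=12/5, sR=60/13; mL=72/65, mR=6/5; mL+mR=30/13 → advance +1; mR−mL=6/65 → turn +1·90°
n=3: pose=(-3,-4,S); sL=3, sR=15/8; mL=-9/16, mR=3/2; mL+mR=15/16 → advance +1; mR−mL=33/16 → turn +1·90°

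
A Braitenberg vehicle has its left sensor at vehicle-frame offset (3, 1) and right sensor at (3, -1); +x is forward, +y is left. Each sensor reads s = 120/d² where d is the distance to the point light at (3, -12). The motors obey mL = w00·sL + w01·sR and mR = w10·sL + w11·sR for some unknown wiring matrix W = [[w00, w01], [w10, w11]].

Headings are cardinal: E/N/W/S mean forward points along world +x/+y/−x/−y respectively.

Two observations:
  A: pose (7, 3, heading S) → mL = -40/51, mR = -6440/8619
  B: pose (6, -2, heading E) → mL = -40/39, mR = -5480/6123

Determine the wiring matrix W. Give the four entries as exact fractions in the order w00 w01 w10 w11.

0 -1 -1/2 -1/2

obs A: pose=(7,3,S) → sL=120/169, sR=40/51, mL=-40/51, mR=-6440/8619
obs B: pose=(6,-2,E) → sL=120/157, sR=40/39, mL=-40/39, mR=-5480/6123
sensor matrix S = [[120/169, 40/51], [120/157, 40/39]]; det S = 755200/5863793
solve [mL_A; mL_B] = S·[w00; w01] and [mR_A; mR_B] = S·[w10; w11]:
  w00 = 0, w01 = -1, w10 = -1/2, w11 = -1/2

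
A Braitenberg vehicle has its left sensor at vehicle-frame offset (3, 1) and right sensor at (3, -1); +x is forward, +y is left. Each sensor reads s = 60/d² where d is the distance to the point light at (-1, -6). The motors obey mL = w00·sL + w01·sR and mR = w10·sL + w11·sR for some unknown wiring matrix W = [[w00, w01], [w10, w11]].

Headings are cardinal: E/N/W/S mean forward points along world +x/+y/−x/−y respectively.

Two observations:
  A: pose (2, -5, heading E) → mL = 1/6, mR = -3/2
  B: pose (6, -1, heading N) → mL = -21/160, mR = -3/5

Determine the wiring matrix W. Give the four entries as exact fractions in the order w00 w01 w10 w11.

-1 1 -1 0

obs A: pose=(2,-5,E) → sL=3/2, sR=5/3, mL=1/6, mR=-3/2
obs B: pose=(6,-1,N) → sL=3/5, sR=15/32, mL=-21/160, mR=-3/5
sensor matrix S = [[3/2, 5/3], [3/5, 15/32]]; det S = -19/64
solve [mL_A; mL_B] = S·[w00; w01] and [mR_A; mR_B] = S·[w10; w11]:
  w00 = -1, w01 = 1, w10 = -1, w11 = 0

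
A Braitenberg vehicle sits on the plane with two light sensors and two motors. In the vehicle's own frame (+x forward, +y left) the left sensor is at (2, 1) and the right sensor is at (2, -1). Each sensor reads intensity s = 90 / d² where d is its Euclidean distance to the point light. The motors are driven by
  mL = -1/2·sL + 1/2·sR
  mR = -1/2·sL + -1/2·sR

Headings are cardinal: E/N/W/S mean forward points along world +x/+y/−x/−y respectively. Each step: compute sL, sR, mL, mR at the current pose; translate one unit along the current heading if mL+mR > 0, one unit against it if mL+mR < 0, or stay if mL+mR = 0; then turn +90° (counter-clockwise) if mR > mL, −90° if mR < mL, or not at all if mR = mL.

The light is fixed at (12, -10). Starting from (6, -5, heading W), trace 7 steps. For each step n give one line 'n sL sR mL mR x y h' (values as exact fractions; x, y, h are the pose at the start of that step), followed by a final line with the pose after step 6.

n=0: pose=(6,-5,W); sL=9/8, sR=9/10; mL=-9/80, mR=-81/80; mL+mR=-9/8 → advance -1; mR−mL=-9/10 → turn -1·90°
n=1: pose=(7,-5,N); sL=18/17, sR=18/13; mL=36/221, mR=-270/221; mL+mR=-18/17 → advance -1; mR−mL=-18/13 → turn -1·90°
n=2: pose=(7,-6,E); sL=45/17, sR=5; mL=20/17, mR=-65/17; mL+mR=-45/17 → advance -1; mR−mL=-5 → turn -1·90°
n=3: pose=(6,-6,S); sL=90/29, sR=90/53; mL=-1080/1537, mR=-3690/1537; mL+mR=-90/29 → advance -1; mR−mL=-90/53 → turn -1·90°
n=4: pose=(6,-5,W); sL=9/8, sR=9/10; mL=-9/80, mR=-81/80; mL+mR=-9/8 → advance -1; mR−mL=-9/10 → turn -1·90°
n=5: pose=(7,-5,N); sL=18/17, sR=18/13; mL=36/221, mR=-270/221; mL+mR=-18/17 → advance -1; mR−mL=-18/13 → turn -1·90°
n=6: pose=(7,-6,E); sL=45/17, sR=5; mL=20/17, mR=-65/17; mL+mR=-45/17 → advance -1; mR−mL=-5 → turn -1·90°

0 9/8 9/10 -9/80 -81/80 6 -5 W
1 18/17 18/13 36/221 -270/221 7 -5 N
2 45/17 5 20/17 -65/17 7 -6 E
3 90/29 90/53 -1080/1537 -3690/1537 6 -6 S
4 9/8 9/10 -9/80 -81/80 6 -5 W
5 18/17 18/13 36/221 -270/221 7 -5 N
6 45/17 5 20/17 -65/17 7 -6 E
final 6 -6 S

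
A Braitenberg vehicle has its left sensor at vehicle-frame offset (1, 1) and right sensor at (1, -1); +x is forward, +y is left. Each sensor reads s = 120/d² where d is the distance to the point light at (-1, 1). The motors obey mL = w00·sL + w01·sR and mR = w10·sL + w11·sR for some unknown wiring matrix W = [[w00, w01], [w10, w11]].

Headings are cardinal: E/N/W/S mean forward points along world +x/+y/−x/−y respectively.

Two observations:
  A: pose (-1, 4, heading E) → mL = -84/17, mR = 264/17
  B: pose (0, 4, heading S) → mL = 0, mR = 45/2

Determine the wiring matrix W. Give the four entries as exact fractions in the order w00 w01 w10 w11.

obs A: pose=(-1,4,E) → sL=120/17, sR=24, mL=-84/17, mR=264/17
obs B: pose=(0,4,S) → sL=15, sR=30, mL=0, mR=45/2
sensor matrix S = [[120/17, 24], [15, 30]]; det S = -2520/17
solve [mL_A; mL_B] = S·[w00; w01] and [mR_A; mR_B] = S·[w10; w11]:
  w00 = 1, w01 = -1/2, w10 = 1/2, w11 = 1/2

1 -1/2 1/2 1/2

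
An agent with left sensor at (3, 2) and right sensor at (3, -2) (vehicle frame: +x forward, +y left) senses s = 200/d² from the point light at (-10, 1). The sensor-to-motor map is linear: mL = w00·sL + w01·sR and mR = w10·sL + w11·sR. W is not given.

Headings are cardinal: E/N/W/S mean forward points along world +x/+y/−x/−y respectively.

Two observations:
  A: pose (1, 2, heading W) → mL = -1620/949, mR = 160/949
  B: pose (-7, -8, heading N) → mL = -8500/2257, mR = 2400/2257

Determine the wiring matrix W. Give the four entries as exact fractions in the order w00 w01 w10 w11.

obs A: pose=(1,2,W) → sL=40/13, sR=200/73, mL=-1620/949, mR=160/949
obs B: pose=(-7,-8,N) → sL=200/37, sR=200/61, mL=-8500/2257, mR=2400/2257
sensor matrix S = [[40/13, 200/73], [200/37, 200/61]]; det S = -10112000/2141893
solve [mL_A; mL_B] = S·[w00; w01] and [mR_A; mR_B] = S·[w10; w11]:
  w00 = -1, w01 = 1/2, w10 = 1/2, w11 = -1/2

-1 1/2 1/2 -1/2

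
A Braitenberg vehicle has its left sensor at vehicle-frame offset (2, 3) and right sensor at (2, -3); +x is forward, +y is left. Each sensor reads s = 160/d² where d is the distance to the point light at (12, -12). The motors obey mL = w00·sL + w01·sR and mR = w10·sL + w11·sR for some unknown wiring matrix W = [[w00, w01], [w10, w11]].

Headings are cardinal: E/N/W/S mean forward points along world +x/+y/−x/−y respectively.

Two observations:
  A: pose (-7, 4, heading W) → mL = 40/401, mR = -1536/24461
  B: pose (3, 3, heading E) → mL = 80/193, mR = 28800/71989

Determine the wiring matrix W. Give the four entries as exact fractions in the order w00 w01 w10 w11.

0 1/2 -1 1

obs A: pose=(-7,4,W) → sL=16/61, sR=80/401, mL=40/401, mR=-1536/24461
obs B: pose=(3,3,E) → sL=160/373, sR=160/193, mL=80/193, mR=28800/71989
sensor matrix S = [[16/61, 80/401], [160/373, 160/193]]; det S = 232212480/1760922929
solve [mL_A; mL_B] = S·[w00; w01] and [mR_A; mR_B] = S·[w10; w11]:
  w00 = 0, w01 = 1/2, w10 = -1, w11 = 1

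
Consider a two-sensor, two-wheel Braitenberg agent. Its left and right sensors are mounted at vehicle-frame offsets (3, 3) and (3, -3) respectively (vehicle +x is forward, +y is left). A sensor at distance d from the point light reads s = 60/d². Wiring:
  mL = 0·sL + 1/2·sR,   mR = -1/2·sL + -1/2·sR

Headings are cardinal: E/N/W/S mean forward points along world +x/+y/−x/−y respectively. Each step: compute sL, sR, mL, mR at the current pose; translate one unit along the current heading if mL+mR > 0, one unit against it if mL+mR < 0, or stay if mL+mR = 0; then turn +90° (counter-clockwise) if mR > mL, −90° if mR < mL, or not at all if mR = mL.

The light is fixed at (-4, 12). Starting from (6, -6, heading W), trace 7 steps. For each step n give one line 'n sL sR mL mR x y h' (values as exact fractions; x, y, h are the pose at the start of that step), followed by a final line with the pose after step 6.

0 6/49 30/137 15/137 -1146/6713 6 -6 W
1 60/289 60/421 30/421 -21300/121669 7 -6 N
2 15/113 3/34 3/68 -849/7684 7 -7 E
3 60/653 60/533 30/533 -35580/348049 6 -7 S
4 6/49 30/137 15/137 -1146/6713 6 -6 W
5 60/289 60/421 30/421 -21300/121669 7 -6 N
6 15/113 3/34 3/68 -849/7684 7 -7 E
final 6 -7 S

n=0: pose=(6,-6,W); sL=6/49, sR=30/137; mL=15/137, mR=-1146/6713; mL+mR=-3/49 → advance -1; mR−mL=-1881/6713 → turn -1·90°
n=1: pose=(7,-6,N); sL=60/289, sR=60/421; mL=30/421, mR=-21300/121669; mL+mR=-30/289 → advance -1; mR−mL=-29970/121669 → turn -1·90°
n=2: pose=(7,-7,E); sL=15/113, sR=3/34; mL=3/68, mR=-849/7684; mL+mR=-15/226 → advance -1; mR−mL=-297/1921 → turn -1·90°
n=3: pose=(6,-7,S); sL=60/653, sR=60/533; mL=30/533, mR=-35580/348049; mL+mR=-30/653 → advance -1; mR−mL=-55170/348049 → turn -1·90°
n=4: pose=(6,-6,W); sL=6/49, sR=30/137; mL=15/137, mR=-1146/6713; mL+mR=-3/49 → advance -1; mR−mL=-1881/6713 → turn -1·90°
n=5: pose=(7,-6,N); sL=60/289, sR=60/421; mL=30/421, mR=-21300/121669; mL+mR=-30/289 → advance -1; mR−mL=-29970/121669 → turn -1·90°
n=6: pose=(7,-7,E); sL=15/113, sR=3/34; mL=3/68, mR=-849/7684; mL+mR=-15/226 → advance -1; mR−mL=-297/1921 → turn -1·90°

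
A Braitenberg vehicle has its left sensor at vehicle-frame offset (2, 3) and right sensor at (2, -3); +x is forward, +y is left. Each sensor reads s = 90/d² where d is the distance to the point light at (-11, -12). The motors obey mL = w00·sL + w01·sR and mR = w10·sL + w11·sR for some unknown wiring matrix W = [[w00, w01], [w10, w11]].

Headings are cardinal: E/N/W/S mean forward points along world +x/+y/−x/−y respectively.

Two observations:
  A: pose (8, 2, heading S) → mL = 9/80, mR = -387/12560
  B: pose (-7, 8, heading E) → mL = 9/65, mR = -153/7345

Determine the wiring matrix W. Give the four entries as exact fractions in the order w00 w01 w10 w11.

0 1/2 -1 1/2

obs A: pose=(8,2,S) → sL=45/314, sR=9/40, mL=9/80, mR=-387/12560
obs B: pose=(-7,8,E) → sL=18/113, sR=18/65, mL=9/65, mR=-153/7345
sensor matrix S = [[45/314, 9/40], [18/113, 18/65]]; det S = 17739/4612660
solve [mL_A; mL_B] = S·[w00; w01] and [mR_A; mR_B] = S·[w10; w11]:
  w00 = 0, w01 = 1/2, w10 = -1, w11 = 1/2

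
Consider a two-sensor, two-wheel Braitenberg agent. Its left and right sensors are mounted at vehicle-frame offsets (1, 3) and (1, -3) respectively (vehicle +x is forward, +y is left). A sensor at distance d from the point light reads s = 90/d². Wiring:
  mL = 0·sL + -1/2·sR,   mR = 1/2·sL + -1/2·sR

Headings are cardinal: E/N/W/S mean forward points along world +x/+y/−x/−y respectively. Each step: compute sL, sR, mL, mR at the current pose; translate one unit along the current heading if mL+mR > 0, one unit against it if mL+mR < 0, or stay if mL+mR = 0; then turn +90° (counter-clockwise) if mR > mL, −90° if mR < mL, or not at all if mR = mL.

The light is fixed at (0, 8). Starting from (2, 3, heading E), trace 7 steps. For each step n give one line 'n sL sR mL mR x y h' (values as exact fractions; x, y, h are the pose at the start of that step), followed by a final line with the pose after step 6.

0 90/13 90/73 -45/73 2700/949 2 3 E
1 45/8 45/26 -45/52 405/208 3 3 N
2 90/53 18 -9 -432/53 3 4 W
3 45/37 45/13 -45/26 -540/481 4 4 S
4 18/5 90/61 -45/61 324/305 4 5 E
5 45/4 45/34 -45/68 675/136 5 5 N
6 90/41 90/17 -45/17 -1080/697 5 6 W
final 6 6 S

n=0: pose=(2,3,E); sL=90/13, sR=90/73; mL=-45/73, mR=2700/949; mL+mR=2115/949 → advance +1; mR−mL=45/13 → turn +1·90°
n=1: pose=(3,3,N); sL=45/8, sR=45/26; mL=-45/52, mR=405/208; mL+mR=225/208 → advance +1; mR−mL=45/16 → turn +1·90°
n=2: pose=(3,4,W); sL=90/53, sR=18; mL=-9, mR=-432/53; mL+mR=-909/53 → advance -1; mR−mL=45/53 → turn +1·90°
n=3: pose=(4,4,S); sL=45/37, sR=45/13; mL=-45/26, mR=-540/481; mL+mR=-2745/962 → advance -1; mR−mL=45/74 → turn +1·90°
n=4: pose=(4,5,E); sL=18/5, sR=90/61; mL=-45/61, mR=324/305; mL+mR=99/305 → advance +1; mR−mL=9/5 → turn +1·90°
n=5: pose=(5,5,N); sL=45/4, sR=45/34; mL=-45/68, mR=675/136; mL+mR=585/136 → advance +1; mR−mL=45/8 → turn +1·90°
n=6: pose=(5,6,W); sL=90/41, sR=90/17; mL=-45/17, mR=-1080/697; mL+mR=-2925/697 → advance -1; mR−mL=45/41 → turn +1·90°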